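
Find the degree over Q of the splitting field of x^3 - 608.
[K : Q] = 6

The roots of x^3 - 608 are ∛608, ω∛608, ω^2∛608 where ω = e^(2πi/3) is a primitive cube root of unity, so K = Q(∛608, ω). Now [Q(∛608):Q] = 3 (since 608 is not a perfect cube, x^3 - 608 is irreducible) and [Q(ω):Q] = 2. Both 2 and 3 divide [K:Q], and [K:Q] ≤ 3·2 = 6, so [K:Q] = 6. (Equivalently: Q(∛608) ⊂ R but ω ∉ R, so [K : Q(∛608)] = 2.)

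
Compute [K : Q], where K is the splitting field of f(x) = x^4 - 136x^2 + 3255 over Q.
[K : Q] = 4

Solving the quadratic in x^2: x^2 = (136 ± √(136^2 - 4·3255))/2 = (136 ± √5476)/2 = (136 ± 74)/2, giving x^2 = 105 or x^2 = 31. So f(x) = (x^2 - 105)(x^2 - 31) and the roots of f are ±√105, ±√31. Hence the splitting field is K = Q(√105, √31). Since 105 and 31 are distinct squarefree integers > 1, their product 3255 is not a perfect square, so √31 ∉ Q(√105). By the tower law [K:Q] = [Q(√105,√31):Q(√105)] · [Q(√105):Q] = 2 · 2 = 4.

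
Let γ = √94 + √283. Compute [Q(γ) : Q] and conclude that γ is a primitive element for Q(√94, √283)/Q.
[Q(γ) : Q] = 4 (equivalently, Q(γ) = Q(√94, √283))

Obviously Q(γ) ⊆ Q(√94, √283), and [Q(√94, √283):Q] = 4 (since 94, 283 are distinct squarefree integers > 1 with 26602 not a perfect square). To show equality we compute the minimal polynomial of γ. From γ = √94 + √283: γ^2 = 94 + 2√(26602) + 283 = 377 + 2√(26602), so γ^2 - 377 = 2√(26602); squaring, (γ^2 - 377)^2 = 4·26602, i.e. γ^4 - 754γ^2 + 142129 - 106408 = 0, i.e. γ^4 - 754γ^2 + 35721 = 0. So γ is a root of x^4 - 754x^2 + 35721. This polynomial is irreducible over Q: it has no rational root (each ±√94 ± √283 is irrational), and any factorization into two quadratics over Q would force √(26602) ∈ Q (pairing opposite roots) or √94, √283 ∈ Q (other pairings), all impossible. Hence [Q(γ):Q] = 4 = [Q(√94, √283):Q], so Q(γ) = Q(√94, √283).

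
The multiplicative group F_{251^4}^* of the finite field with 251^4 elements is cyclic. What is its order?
|F_{251^4}^*| = 3969126000

F_{251^4} has 251^4 = 3969126001 elements; its multiplicative group consists of all nonzero elements, so |F_{251^4}^*| = 3969126001 - 1 = 3969126000. (It is cyclic since any finite subgroup of the multiplicative group of a field is cyclic.)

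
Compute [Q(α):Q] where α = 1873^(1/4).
[Q(α):Q] = 4

α is a root of x^4 - 1873. By Eisenstein's criterion at the prime p = 1873 (which divides the constant term 1873 but p^2 = 3508129 does not, since 1873 is squarefree), x^4 - 1873 is irreducible over Q. Hence [Q(α):Q] = 4.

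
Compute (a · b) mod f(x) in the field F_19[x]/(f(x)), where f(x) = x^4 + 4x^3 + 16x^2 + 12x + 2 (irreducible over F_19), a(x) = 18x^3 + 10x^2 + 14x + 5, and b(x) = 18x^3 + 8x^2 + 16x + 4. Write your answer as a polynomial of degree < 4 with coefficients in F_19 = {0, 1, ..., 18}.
a · b ≡ x^3 + x^2 + 8x + 4 (mod f(x))

Multiply in F_19[x]: a(x)·b(x) = (18x^3 + 10x^2 + 14x + 5)·(18x^3 + 8x^2 + 16x + 4) = x^6 + x^5 + 12x^4 + 16x^3 + 3x + 1. This has degree ≥ 4, so divide by f(x) over F_19: x^6 + x^5 + 12x^4 + 16x^3 + 3x + 1 = (x^2 + 16x + 8)·(x^4 + 4x^3 + 16x^2 + 12x + 2) + (x^3 + x^2 + 8x + 4). Hence a·b ≡ x^3 + x^2 + 8x + 4 (mod f). (F_19[x]/(f) is a field with 19^4 = 130321 elements since f is irreducible of degree 4.)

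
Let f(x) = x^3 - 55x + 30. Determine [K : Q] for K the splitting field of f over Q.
[K : Q] = 6

By the rational root test, any rational root of the monic integer polynomial f(x) = x^3 - 55x + 30 must be an integer dividing the constant term 30, i.e. one of ±{1, 2, 3, 5, 6, 10, 15, 30}. Evaluating: f(1) = -24, f(-1) = 84, f(2) = -72, f(-2) = 132, f(3) = -108, f(-3) = 168, f(5) = -120, f(-5) = 180, f(6) = -84, f(-6) = 144, f(10) = 480, f(-10) = -420, f(15) = 2580, f(-15) = -2520, f(30) = 25380, f(-30) = -25320; none is 0, so f has no rational root and is therefore irreducible over Q (a cubic with no linear factor over a field is irreducible). For an irreducible cubic, the Galois group is A_3 or S_3 according as the discriminant disc(f) = -4a^3 - 27b^2 = -4·(-55)^3 - 27·(30)^2 = 641200 is or is not a square in Q. Here disc(f) = 641200 is not a perfect square in Q, so the Galois group of f over Q is not contained in A_3 and must be all of S_3. The splitting field has degree |S_3| = 6 over Q, so [K : Q] = 6.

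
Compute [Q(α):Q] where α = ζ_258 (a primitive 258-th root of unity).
[Q(α):Q] = 84

The minimal polynomial of ζ_258 over Q is the 258-th cyclotomic polynomial Φ_258(x), which is irreducible over Q and has degree φ(258) = 84. Hence [Q(α):Q] = φ(258) = 84.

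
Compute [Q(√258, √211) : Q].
[Q(√258, √211) : Q] = 4

[Q(√258):Q] = 2 (min poly x^2 - 258, irreducible since 258 is squarefree > 1). For the top step, suppose √211 ∈ Q(√258), say √211 = c + d√258 with c, d ∈ Q. Squaring: 211 = c^2 + 258d^2 + 2cd√258. Since √258 ∉ Q this forces 2cd = 0. If d = 0 then √211 = c ∈ Q, contradicting 211 squarefree > 1. If c = 0 then 211 = 258d^2, so 258·211 = (258d)^2 is a perfect square in Q — but 258·211 = 54438 is not a perfect square (since 258 and 211 are distinct squarefree integers). Contradiction. Hence √211 ∉ Q(√258), so x^2 - 211 stays irreducible over Q(√258) and [Q(√258, √211) : Q(√258)] = 2. By the tower law, [Q(√258, √211) : Q] = 2 · 2 = 4.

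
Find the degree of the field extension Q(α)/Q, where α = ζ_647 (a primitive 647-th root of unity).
[Q(α):Q] = 646

The minimal polynomial of ζ_647 over Q is the 647-th cyclotomic polynomial Φ_647(x), which is irreducible over Q and has degree φ(647) = 646. Hence [Q(α):Q] = φ(647) = 646.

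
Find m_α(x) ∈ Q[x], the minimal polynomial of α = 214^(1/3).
m_α(x) = x^3 - 214

α satisfies α^3 = 214, so x^3 - 214 annihilates α. By the rational root test, a rational root p/q (in lowest terms) of x^3 - 214 would satisfy p^3 = 214 q^3, forcing q = 1 and p^3 = 214; but 214 is not a perfect cube, contradiction. A monic cubic over Q with no rational root is irreducible (any nontrivial factorization would include a linear factor). Hence x^3 - 214 is the minimal polynomial of α, and in particular [Q(α):Q] = 3.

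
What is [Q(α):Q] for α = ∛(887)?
[Q(α):Q] = 3

The minimal polynomial of α is x^3 - 887, irreducible over Q since 887 is not a perfect cube (so x^3 - 887 has no rational root). Hence [Q(α):Q] = deg(m_α) = 3.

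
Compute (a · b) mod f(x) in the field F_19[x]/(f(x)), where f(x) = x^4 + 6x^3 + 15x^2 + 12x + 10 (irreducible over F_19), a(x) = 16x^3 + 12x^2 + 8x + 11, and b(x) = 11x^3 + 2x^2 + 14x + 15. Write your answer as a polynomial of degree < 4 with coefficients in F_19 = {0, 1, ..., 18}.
a · b ≡ 4x^3 + 18x^2 + 16x + 9 (mod f(x))

Multiply in F_19[x]: a(x)·b(x) = (16x^3 + 12x^2 + 8x + 11)·(11x^3 + 2x^2 + 14x + 15) = 5x^6 + 12x^5 + 13x^4 + 13x^3 + 10x^2 + 8x + 13. This has degree ≥ 4, so divide by f(x) over F_19: 5x^6 + 12x^5 + 13x^4 + 13x^3 + 10x^2 + 8x + 13 = (5x^2 + x + 8)·(x^4 + 6x^3 + 15x^2 + 12x + 10) + (4x^3 + 18x^2 + 16x + 9). Hence a·b ≡ 4x^3 + 18x^2 + 16x + 9 (mod f). (F_19[x]/(f) is a field with 19^4 = 130321 elements since f is irreducible of degree 4.)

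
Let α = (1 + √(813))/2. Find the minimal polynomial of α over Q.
m_α(x) = x^2 - x - 203

From 2α - 1 = √(813), squaring gives (2α - 1)^2 = 813, i.e. 4α^2 - 4α + 1 = 813, so α^2 - α + (1 - 813)/4 = 0. Since 813 ≡ 1 (mod 4), (1 - 813)/4 = -203 ∈ Z. The polynomial x^2 - x - 203 has discriminant 1 - 4·(-203) = 813, which is not a perfect square in Q (d = 813 is squarefree and ≠ 1), so x^2 - x - 203 is irreducible over Q. It is the minimal polynomial of α.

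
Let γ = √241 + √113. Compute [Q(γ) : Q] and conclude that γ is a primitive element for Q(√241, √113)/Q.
[Q(γ) : Q] = 4 (equivalently, Q(γ) = Q(√241, √113))

Obviously Q(γ) ⊆ Q(√241, √113), and [Q(√241, √113):Q] = 4 (since 241, 113 are distinct squarefree integers > 1 with 27233 not a perfect square). To show equality we compute the minimal polynomial of γ. From γ = √241 + √113: γ^2 = 241 + 2√(27233) + 113 = 354 + 2√(27233), so γ^2 - 354 = 2√(27233); squaring, (γ^2 - 354)^2 = 4·27233, i.e. γ^4 - 708γ^2 + 125316 - 108932 = 0, i.e. γ^4 - 708γ^2 + 16384 = 0. So γ is a root of x^4 - 708x^2 + 16384. This polynomial is irreducible over Q: it has no rational root (each ±√241 ± √113 is irrational), and any factorization into two quadratics over Q would force √(27233) ∈ Q (pairing opposite roots) or √241, √113 ∈ Q (other pairings), all impossible. Hence [Q(γ):Q] = 4 = [Q(√241, √113):Q], so Q(γ) = Q(√241, √113).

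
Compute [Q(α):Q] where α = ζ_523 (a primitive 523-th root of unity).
[Q(α):Q] = 522

The minimal polynomial of ζ_523 over Q is the 523-th cyclotomic polynomial Φ_523(x), which is irreducible over Q and has degree φ(523) = 522. Hence [Q(α):Q] = φ(523) = 522.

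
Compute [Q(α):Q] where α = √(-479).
[Q(α):Q] = 2

[Q(α):Q] equals the degree of the minimal polynomial of α. Here α^2 = -479 and x^2 + 479 is irreducible (d = -479 is squarefree, ≠ 1, hence not a square), so deg(m_α) = 2. Thus [Q(α):Q] = 2.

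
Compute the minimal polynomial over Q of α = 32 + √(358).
m_α(x) = x^2 - 64x + 666

From α - 32 = √(358), squaring gives (α - 32)^2 = 358, i.e. α^2 - 64α + 1024 = 358, so α^2 - 64α + 666 = 0. The discriminant of x^2 - 64x + 666 is (-64)^2 - 4·(666) = 4096 - 2664 = 1432, and 4·(358) is not a perfect square in Q since 358 is squarefree and ≠ 1. Hence x^2 - 64x + 666 is irreducible over Q and is the minimal polynomial of α.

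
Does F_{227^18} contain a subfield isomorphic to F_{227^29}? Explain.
No: F_{227^29} is not a subfield of F_{227^18}

F_{p^m} embeds in F_{p^n} iff m | n. Here 29 ∤ 18 (since 18 = 0·29 + 18 with remainder 18 ≠ 0), so F_{227^29} is not a subfield of F_{227^18}. Equivalently: if it were, the tower law would give 29 = [F_{227^29}:F_227] dividing [F_{227^18}:F_227] = 18, contradiction.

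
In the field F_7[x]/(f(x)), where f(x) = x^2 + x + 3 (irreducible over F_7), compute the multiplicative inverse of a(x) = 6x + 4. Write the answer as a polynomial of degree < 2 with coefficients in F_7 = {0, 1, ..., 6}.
a(x)^(-1) ≡ 4x + 6 (mod f(x))

Since f is irreducible over F_7, F_7[x]/(f) is a field and a(x) ≠ 0 has an inverse. Apply the extended Euclidean algorithm to f(x) and a(x) in F_7[x]: f(x) = (6x + 2)·a(x) + (2). The last nonzero remainder is the constant 2 = gcd(f, a) in F_7. Back-substituting through the division chain expresses 2 = s(x)·a(x) + t(x)·f(x) with s(x) ≡ x + 5 (mod f), so (x + 5)·a(x) ≡ 2 (mod f). Multiplying by 2^(-1) ≡ 4 in F_7 gives a(x)^(-1) ≡ 4·(x + 5) ≡ 4x + 6 (mod f). Check: (6x + 4)·(4x + 6) = 3x^2 + 3x + 3 ≡ 1 (mod x^2 + x + 3).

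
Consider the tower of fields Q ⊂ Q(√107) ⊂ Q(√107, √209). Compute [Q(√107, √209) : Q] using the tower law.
[Q(√107, √209) : Q] = 4

[Q(√107):Q] = 2 (min poly x^2 - 107, irreducible since 107 is squarefree > 1). For the top step, suppose √209 ∈ Q(√107), say √209 = c + d√107 with c, d ∈ Q. Squaring: 209 = c^2 + 107d^2 + 2cd√107. Since √107 ∉ Q this forces 2cd = 0. If d = 0 then √209 = c ∈ Q, contradicting 209 squarefree > 1. If c = 0 then 209 = 107d^2, so 107·209 = (107d)^2 is a perfect square in Q — but 107·209 = 22363 is not a perfect square (since 107 and 209 are distinct squarefree integers). Contradiction. Hence √209 ∉ Q(√107), so x^2 - 209 stays irreducible over Q(√107) and [Q(√107, √209) : Q(√107)] = 2. By the tower law, [Q(√107, √209) : Q] = 2 · 2 = 4.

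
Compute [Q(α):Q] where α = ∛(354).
[Q(α):Q] = 3

The minimal polynomial of α is x^3 - 354, irreducible over Q since 354 is not a perfect cube (so x^3 - 354 has no rational root). Hence [Q(α):Q] = deg(m_α) = 3.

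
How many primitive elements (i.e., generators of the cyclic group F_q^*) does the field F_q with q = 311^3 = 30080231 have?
There are φ(30080230) = 11028960 primitive elements

F_q^* is cyclic of order q - 1 = 30080230. A cyclic group of order m has exactly φ(m) generators. Here m = 30080230 = 2 · 5 · 19 · 31 · 5107, so the number of primitive elements is φ(30080230) = 11028960.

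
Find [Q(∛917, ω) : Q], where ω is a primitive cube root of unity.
[Q(∛917, ω) : Q] = 6

[Q(∛917):Q] = 3 (min poly x^3 - 917, irreducible since 917 is not a perfect cube). [Q(ω):Q] = 2 (min poly x^2 + x + 1). Since Q(∛917) ⊂ R and ω ∉ R, we have ω ∉ Q(∛917), so x^2 + x + 1 remains irreducible over Q(∛917) and [Q(∛917, ω) : Q(∛917)] = 2. By the tower law, [Q(∛917, ω) : Q] = 3 · 2 = 6. (In fact Q(∛917, ω) is the splitting field of x^3 - 917 over Q.)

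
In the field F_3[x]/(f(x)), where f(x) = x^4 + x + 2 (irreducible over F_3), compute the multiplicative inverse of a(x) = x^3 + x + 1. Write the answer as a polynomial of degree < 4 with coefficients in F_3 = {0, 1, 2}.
a(x)^(-1) ≡ 2x^2 + 1 (mod f(x))

Since f is irreducible over F_3, F_3[x]/(f) is a field and a(x) ≠ 0 has an inverse. Apply the extended Euclidean algorithm to f(x) and a(x) in F_3[x]: f(x) = (x)·a(x) + (2x^2 + 2);  a(x) = (2x)·(2x^2 + 2) + (1). The last nonzero remainder is the constant 1 = gcd(f, a) in F_3. Back-substituting through the division chain expresses 1 = s(x)·a(x) + t(x)·f(x) with s(x) ≡ 2x^2 + 1 (mod f), so a(x)^(-1) ≡ s(x) = 2x^2 + 1 (mod f). Check: (x^3 + x + 1)·(2x^2 + 1) = 2x^5 + 2x^2 + x + 1 ≡ 1 (mod x^4 + x + 2).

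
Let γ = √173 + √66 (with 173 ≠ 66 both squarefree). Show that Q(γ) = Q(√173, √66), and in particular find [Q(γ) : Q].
[Q(γ) : Q] = 4 (equivalently, Q(γ) = Q(√173, √66))

Obviously Q(γ) ⊆ Q(√173, √66), and [Q(√173, √66):Q] = 4 (since 173, 66 are distinct squarefree integers > 1 with 11418 not a perfect square). To show equality we compute the minimal polynomial of γ. From γ = √173 + √66: γ^2 = 173 + 2√(11418) + 66 = 239 + 2√(11418), so γ^2 - 239 = 2√(11418); squaring, (γ^2 - 239)^2 = 4·11418, i.e. γ^4 - 478γ^2 + 57121 - 45672 = 0, i.e. γ^4 - 478γ^2 + 11449 = 0. So γ is a root of x^4 - 478x^2 + 11449. This polynomial is irreducible over Q: it has no rational root (each ±√173 ± √66 is irrational), and any factorization into two quadratics over Q would force √(11418) ∈ Q (pairing opposite roots) or √173, √66 ∈ Q (other pairings), all impossible. Hence [Q(γ):Q] = 4 = [Q(√173, √66):Q], so Q(γ) = Q(√173, √66).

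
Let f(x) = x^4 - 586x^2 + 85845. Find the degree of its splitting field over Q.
[K : Q] = 4

Solving the quadratic in x^2: x^2 = (586 ± √(586^2 - 4·85845))/2 = (586 ± √16)/2 = (586 ± 4)/2, giving x^2 = 291 or x^2 = 295. So f(x) = (x^2 - 291)(x^2 - 295) and the roots of f are ±√291, ±√295. Hence the splitting field is K = Q(√291, √295). Since 291 and 295 are distinct squarefree integers > 1, their product 85845 is not a perfect square, so √295 ∉ Q(√291). By the tower law [K:Q] = [Q(√291,√295):Q(√291)] · [Q(√291):Q] = 2 · 2 = 4.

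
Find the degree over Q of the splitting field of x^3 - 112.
[K : Q] = 6

The roots of x^3 - 112 are ∛112, ω∛112, ω^2∛112 where ω = e^(2πi/3) is a primitive cube root of unity, so K = Q(∛112, ω). Now [Q(∛112):Q] = 3 (since 112 is not a perfect cube, x^3 - 112 is irreducible) and [Q(ω):Q] = 2. Both 2 and 3 divide [K:Q], and [K:Q] ≤ 3·2 = 6, so [K:Q] = 6. (Equivalently: Q(∛112) ⊂ R but ω ∉ R, so [K : Q(∛112)] = 2.)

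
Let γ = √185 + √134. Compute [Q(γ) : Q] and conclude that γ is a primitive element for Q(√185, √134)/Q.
[Q(γ) : Q] = 4 (equivalently, Q(γ) = Q(√185, √134))

Obviously Q(γ) ⊆ Q(√185, √134), and [Q(√185, √134):Q] = 4 (since 185, 134 are distinct squarefree integers > 1 with 24790 not a perfect square). To show equality we compute the minimal polynomial of γ. From γ = √185 + √134: γ^2 = 185 + 2√(24790) + 134 = 319 + 2√(24790), so γ^2 - 319 = 2√(24790); squaring, (γ^2 - 319)^2 = 4·24790, i.e. γ^4 - 638γ^2 + 101761 - 99160 = 0, i.e. γ^4 - 638γ^2 + 2601 = 0. So γ is a root of x^4 - 638x^2 + 2601. This polynomial is irreducible over Q: it has no rational root (each ±√185 ± √134 is irrational), and any factorization into two quadratics over Q would force √(24790) ∈ Q (pairing opposite roots) or √185, √134 ∈ Q (other pairings), all impossible. Hence [Q(γ):Q] = 4 = [Q(√185, √134):Q], so Q(γ) = Q(√185, √134).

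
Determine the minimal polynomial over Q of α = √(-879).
m_α(x) = x^2 + 879

α satisfies α^2 + 879 = 0, so x^2 + 879 annihilates α. Since d = -879 is squarefree and ≠ 1, it is not a perfect square in Q, so x^2 + 879 has no rational root and is therefore irreducible over Q (a degree-2 polynomial over a field is irreducible iff it has no root). Hence m_α(x) = x^2 + 879.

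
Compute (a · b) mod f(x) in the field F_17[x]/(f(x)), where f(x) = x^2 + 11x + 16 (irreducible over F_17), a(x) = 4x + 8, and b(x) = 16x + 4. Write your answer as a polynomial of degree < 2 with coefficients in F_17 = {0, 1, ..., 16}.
a · b ≡ x + 11 (mod f(x))

Multiply in F_17[x]: a(x)·b(x) = (4x + 8)·(16x + 4) = 13x^2 + 8x + 15. This has degree ≥ 2, so divide by f(x) over F_17: 13x^2 + 8x + 15 = (13)·(x^2 + 11x + 16) + (x + 11). Hence a·b ≡ x + 11 (mod f). (F_17[x]/(f) is a field with 17^2 = 289 elements since f is irreducible of degree 2.)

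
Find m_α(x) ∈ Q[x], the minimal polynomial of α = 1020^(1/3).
m_α(x) = x^3 - 1020

α satisfies α^3 = 1020, so x^3 - 1020 annihilates α. By the rational root test, a rational root p/q (in lowest terms) of x^3 - 1020 would satisfy p^3 = 1020 q^3, forcing q = 1 and p^3 = 1020; but 1020 is not a perfect cube, contradiction. A monic cubic over Q with no rational root is irreducible (any nontrivial factorization would include a linear factor). Hence x^3 - 1020 is the minimal polynomial of α, and in particular [Q(α):Q] = 3.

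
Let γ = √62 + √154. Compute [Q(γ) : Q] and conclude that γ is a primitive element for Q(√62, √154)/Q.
[Q(γ) : Q] = 4 (equivalently, Q(γ) = Q(√62, √154))

Obviously Q(γ) ⊆ Q(√62, √154), and [Q(√62, √154):Q] = 4 (since 62, 154 are distinct squarefree integers > 1 with 9548 not a perfect square). To show equality we compute the minimal polynomial of γ. From γ = √62 + √154: γ^2 = 62 + 2√(9548) + 154 = 216 + 2√(9548), so γ^2 - 216 = 2√(9548); squaring, (γ^2 - 216)^2 = 4·9548, i.e. γ^4 - 432γ^2 + 46656 - 38192 = 0, i.e. γ^4 - 432γ^2 + 8464 = 0. So γ is a root of x^4 - 432x^2 + 8464. This polynomial is irreducible over Q: it has no rational root (each ±√62 ± √154 is irrational), and any factorization into two quadratics over Q would force √(9548) ∈ Q (pairing opposite roots) or √62, √154 ∈ Q (other pairings), all impossible. Hence [Q(γ):Q] = 4 = [Q(√62, √154):Q], so Q(γ) = Q(√62, √154).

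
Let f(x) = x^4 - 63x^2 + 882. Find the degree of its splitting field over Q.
[K : Q] = 4

Solving the quadratic in x^2: x^2 = (63 ± √(63^2 - 4·882))/2 = (63 ± √441)/2 = (63 ± 21)/2, giving x^2 = 42 or x^2 = 21. So f(x) = (x^2 - 42)(x^2 - 21) and the roots of f are ±√42, ±√21. Hence the splitting field is K = Q(√42, √21). Since 42 and 21 are distinct squarefree integers > 1, their product 882 is not a perfect square, so √21 ∉ Q(√42). By the tower law [K:Q] = [Q(√42,√21):Q(√42)] · [Q(√42):Q] = 2 · 2 = 4.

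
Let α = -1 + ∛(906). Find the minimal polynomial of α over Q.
m_α(x) = x^3 + 3x^2 + 3x - 905

Set β = α + 1 = ∛(906), so β^3 = 906. Then (α + 1)^3 - 906 = 0, i.e. α is a root of g(x) = (x + 1)^3 - 906 = x^3 + 3x^2 + 3x - 905. Since g(x) = h(x + 1) where h(x) = x^3 - 906, and h is irreducible over Q (because 906 is not a perfect cube, so h has no rational root, and a monic cubic with no rational root is irreducible), g is also irreducible (irreducibility is preserved under the substitution x → x + 1). Hence m_α(x) = x^3 + 3x^2 + 3x - 905.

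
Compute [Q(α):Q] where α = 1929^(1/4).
[Q(α):Q] = 4

α is a root of x^4 - 1929. By Eisenstein's criterion at the prime p = 3 (which divides the constant term 1929 but p^2 = 9 does not, since 1929 is squarefree), x^4 - 1929 is irreducible over Q. Hence [Q(α):Q] = 4.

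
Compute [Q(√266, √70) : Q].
[Q(√266, √70) : Q] = 4

[Q(√266):Q] = 2 (min poly x^2 - 266, irreducible since 266 is squarefree > 1). For the top step, suppose √70 ∈ Q(√266), say √70 = c + d√266 with c, d ∈ Q. Squaring: 70 = c^2 + 266d^2 + 2cd√266. Since √266 ∉ Q this forces 2cd = 0. If d = 0 then √70 = c ∈ Q, contradicting 70 squarefree > 1. If c = 0 then 70 = 266d^2, so 266·70 = (266d)^2 is a perfect square in Q — but 266·70 = 18620 is not a perfect square (since 266 and 70 are distinct squarefree integers). Contradiction. Hence √70 ∉ Q(√266), so x^2 - 70 stays irreducible over Q(√266) and [Q(√266, √70) : Q(√266)] = 2. By the tower law, [Q(√266, √70) : Q] = 2 · 2 = 4.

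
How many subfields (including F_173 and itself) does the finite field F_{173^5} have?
F_{173^5} has 2 subfields

The subfields of F_{p^n} are exactly the fields F_{p^d} for d | n (each is the fixed field of the unique index-d subgroup of Gal(F_{p^n}/F_p) ≅ Z/nZ). The divisors of n = 5 are {1, 5}, giving 2 subfields: F_{173^1}, F_{173^5}.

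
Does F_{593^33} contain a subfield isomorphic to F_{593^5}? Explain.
No: F_{593^5} is not a subfield of F_{593^33}

F_{p^m} embeds in F_{p^n} iff m | n. Here 5 ∤ 33 (since 33 = 6·5 + 3 with remainder 3 ≠ 0), so F_{593^5} is not a subfield of F_{593^33}. Equivalently: if it were, the tower law would give 5 = [F_{593^5}:F_593] dividing [F_{593^33}:F_593] = 33, contradiction.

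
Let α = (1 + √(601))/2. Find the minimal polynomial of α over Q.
m_α(x) = x^2 - x - 150

From 2α - 1 = √(601), squaring gives (2α - 1)^2 = 601, i.e. 4α^2 - 4α + 1 = 601, so α^2 - α + (1 - 601)/4 = 0. Since 601 ≡ 1 (mod 4), (1 - 601)/4 = -150 ∈ Z. The polynomial x^2 - x - 150 has discriminant 1 - 4·(-150) = 601, which is not a perfect square in Q (d = 601 is squarefree and ≠ 1), so x^2 - x - 150 is irreducible over Q. It is the minimal polynomial of α.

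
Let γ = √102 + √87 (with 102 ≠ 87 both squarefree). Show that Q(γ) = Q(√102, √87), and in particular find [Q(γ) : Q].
[Q(γ) : Q] = 4 (equivalently, Q(γ) = Q(√102, √87))

Obviously Q(γ) ⊆ Q(√102, √87), and [Q(√102, √87):Q] = 4 (since 102, 87 are distinct squarefree integers > 1 with 8874 not a perfect square). To show equality we compute the minimal polynomial of γ. From γ = √102 + √87: γ^2 = 102 + 2√(8874) + 87 = 189 + 2√(8874), so γ^2 - 189 = 2√(8874); squaring, (γ^2 - 189)^2 = 4·8874, i.e. γ^4 - 378γ^2 + 35721 - 35496 = 0, i.e. γ^4 - 378γ^2 + 225 = 0. So γ is a root of x^4 - 378x^2 + 225. This polynomial is irreducible over Q: it has no rational root (each ±√102 ± √87 is irrational), and any factorization into two quadratics over Q would force √(8874) ∈ Q (pairing opposite roots) or √102, √87 ∈ Q (other pairings), all impossible. Hence [Q(γ):Q] = 4 = [Q(√102, √87):Q], so Q(γ) = Q(√102, √87).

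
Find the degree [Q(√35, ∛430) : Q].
[Q(√35, ∛430) : Q] = 6

Let L = Q(√35, ∛430). Since Q(√35) ⊂ L and [Q(√35):Q] = 2, the tower law gives 2 | [L:Q]. Likewise Q(∛430) ⊂ L with [Q(∛430):Q] = 3 (because 430 is not a perfect cube), so 3 | [L:Q]. As gcd(2,3) = 1, [L:Q] is divisible by 6. Conversely L is generated over Q by √35 and ∛430, so [L:Q] ≤ 2·3 = 6. Therefore [Q(√35, ∛430) : Q] = 6.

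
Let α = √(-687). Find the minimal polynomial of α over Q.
m_α(x) = x^2 + 687

α satisfies α^2 + 687 = 0, so x^2 + 687 annihilates α. Since d = -687 is squarefree and ≠ 1, it is not a perfect square in Q, so x^2 + 687 has no rational root and is therefore irreducible over Q (a degree-2 polynomial over a field is irreducible iff it has no root). Hence m_α(x) = x^2 + 687.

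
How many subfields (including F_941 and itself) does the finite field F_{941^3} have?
F_{941^3} has 2 subfields

The subfields of F_{p^n} are exactly the fields F_{p^d} for d | n (each is the fixed field of the unique index-d subgroup of Gal(F_{p^n}/F_p) ≅ Z/nZ). The divisors of n = 3 are {1, 3}, giving 2 subfields: F_{941^1}, F_{941^3}.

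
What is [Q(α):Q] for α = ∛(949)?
[Q(α):Q] = 3

The minimal polynomial of α is x^3 - 949, irreducible over Q since 949 is not a perfect cube (so x^3 - 949 has no rational root). Hence [Q(α):Q] = deg(m_α) = 3.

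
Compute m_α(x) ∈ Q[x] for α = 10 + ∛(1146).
m_α(x) = x^3 - 30x^2 + 300x - 2146

Set β = α - 10 = ∛(1146), so β^3 = 1146. Then (α - 10)^3 - 1146 = 0, i.e. α is a root of g(x) = (x - 10)^3 - 1146 = x^3 - 30x^2 + 300x - 2146. Since g(x) = h(x - 10) where h(x) = x^3 - 1146, and h is irreducible over Q (because 1146 is not a perfect cube, so h has no rational root, and a monic cubic with no rational root is irreducible), g is also irreducible (irreducibility is preserved under the substitution x → x - 10). Hence m_α(x) = x^3 - 30x^2 + 300x - 2146.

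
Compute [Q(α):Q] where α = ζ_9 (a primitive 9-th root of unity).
[Q(α):Q] = 6

The minimal polynomial of ζ_9 over Q is the 9-th cyclotomic polynomial Φ_9(x), which is irreducible over Q and has degree φ(9) = 6. Hence [Q(α):Q] = φ(9) = 6.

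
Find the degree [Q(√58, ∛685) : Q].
[Q(√58, ∛685) : Q] = 6

Let L = Q(√58, ∛685). Since Q(√58) ⊂ L and [Q(√58):Q] = 2, the tower law gives 2 | [L:Q]. Likewise Q(∛685) ⊂ L with [Q(∛685):Q] = 3 (because 685 is not a perfect cube), so 3 | [L:Q]. As gcd(2,3) = 1, [L:Q] is divisible by 6. Conversely L is generated over Q by √58 and ∛685, so [L:Q] ≤ 2·3 = 6. Therefore [Q(√58, ∛685) : Q] = 6.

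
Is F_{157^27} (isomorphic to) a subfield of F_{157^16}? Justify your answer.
No: F_{157^27} is not a subfield of F_{157^16}

F_{p^m} embeds in F_{p^n} iff m | n. Here 27 ∤ 16 (since 16 = 0·27 + 16 with remainder 16 ≠ 0), so F_{157^27} is not a subfield of F_{157^16}. Equivalently: if it were, the tower law would give 27 = [F_{157^27}:F_157] dividing [F_{157^16}:F_157] = 16, contradiction.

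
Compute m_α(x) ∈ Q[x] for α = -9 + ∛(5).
m_α(x) = x^3 + 27x^2 + 243x + 724

Set β = α + 9 = ∛(5), so β^3 = 5. Then (α + 9)^3 - 5 = 0, i.e. α is a root of g(x) = (x + 9)^3 - 5 = x^3 + 27x^2 + 243x + 724. Since g(x) = h(x + 9) where h(x) = x^3 - 5, and h is irreducible over Q (because 5 is not a perfect cube, so h has no rational root, and a monic cubic with no rational root is irreducible), g is also irreducible (irreducibility is preserved under the substitution x → x + 9). Hence m_α(x) = x^3 + 27x^2 + 243x + 724.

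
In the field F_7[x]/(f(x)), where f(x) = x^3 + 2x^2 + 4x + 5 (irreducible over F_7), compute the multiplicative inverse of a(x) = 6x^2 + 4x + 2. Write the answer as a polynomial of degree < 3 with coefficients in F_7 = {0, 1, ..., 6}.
a(x)^(-1) ≡ 3x^2 + 5x + 5 (mod f(x))

Since f is irreducible over F_7, F_7[x]/(f) is a field and a(x) ≠ 0 has an inverse. Apply the extended Euclidean algorithm to f(x) and a(x) in F_7[x]: f(x) = (6x + 1)·a(x) + (2x + 3);  a(x) = (3x + 1)·(2x + 3) + (6). The last nonzero remainder is the constant 6 = gcd(f, a) in F_7. Back-substituting through the division chain expresses 6 = s(x)·a(x) + t(x)·f(x) with s(x) ≡ 4x^2 + 2x + 2 (mod f), so (4x^2 + 2x + 2)·a(x) ≡ 6 (mod f). Multiplying by 6^(-1) ≡ 6 in F_7 gives a(x)^(-1) ≡ 6·(4x^2 + 2x + 2) ≡ 3x^2 + 5x + 5 (mod f). Check: (6x^2 + 4x + 2)·(3x^2 + 5x + 5) = 4x^4 + 2x + 3 ≡ 1 (mod x^3 + 2x^2 + 4x + 5).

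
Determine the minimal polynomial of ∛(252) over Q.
m_α(x) = x^3 - 252

α satisfies α^3 = 252, so x^3 - 252 annihilates α. By the rational root test, a rational root p/q (in lowest terms) of x^3 - 252 would satisfy p^3 = 252 q^3, forcing q = 1 and p^3 = 252; but 252 is not a perfect cube, contradiction. A monic cubic over Q with no rational root is irreducible (any nontrivial factorization would include a linear factor). Hence x^3 - 252 is the minimal polynomial of α, and in particular [Q(α):Q] = 3.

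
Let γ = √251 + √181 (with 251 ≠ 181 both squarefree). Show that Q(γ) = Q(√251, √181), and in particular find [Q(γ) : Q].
[Q(γ) : Q] = 4 (equivalently, Q(γ) = Q(√251, √181))

Obviously Q(γ) ⊆ Q(√251, √181), and [Q(√251, √181):Q] = 4 (since 251, 181 are distinct squarefree integers > 1 with 45431 not a perfect square). To show equality we compute the minimal polynomial of γ. From γ = √251 + √181: γ^2 = 251 + 2√(45431) + 181 = 432 + 2√(45431), so γ^2 - 432 = 2√(45431); squaring, (γ^2 - 432)^2 = 4·45431, i.e. γ^4 - 864γ^2 + 186624 - 181724 = 0, i.e. γ^4 - 864γ^2 + 4900 = 0. So γ is a root of x^4 - 864x^2 + 4900. This polynomial is irreducible over Q: it has no rational root (each ±√251 ± √181 is irrational), and any factorization into two quadratics over Q would force √(45431) ∈ Q (pairing opposite roots) or √251, √181 ∈ Q (other pairings), all impossible. Hence [Q(γ):Q] = 4 = [Q(√251, √181):Q], so Q(γ) = Q(√251, √181).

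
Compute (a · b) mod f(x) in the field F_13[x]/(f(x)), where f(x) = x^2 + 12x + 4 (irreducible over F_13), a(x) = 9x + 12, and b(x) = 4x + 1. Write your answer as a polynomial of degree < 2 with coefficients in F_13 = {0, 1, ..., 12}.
a · b ≡ 2x + 11 (mod f(x))

Multiply in F_13[x]: a(x)·b(x) = (9x + 12)·(4x + 1) = 10x^2 + 5x + 12. This has degree ≥ 2, so divide by f(x) over F_13: 10x^2 + 5x + 12 = (10)·(x^2 + 12x + 4) + (2x + 11). Hence a·b ≡ 2x + 11 (mod f). (F_13[x]/(f) is a field with 13^2 = 169 elements since f is irreducible of degree 2.)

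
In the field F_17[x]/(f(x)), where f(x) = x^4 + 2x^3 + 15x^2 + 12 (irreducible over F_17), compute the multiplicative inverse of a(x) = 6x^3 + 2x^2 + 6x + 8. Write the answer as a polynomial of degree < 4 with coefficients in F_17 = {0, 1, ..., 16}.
a(x)^(-1) ≡ 2x^3 + 7x^2 + 14x + 14 (mod f(x))

Since f is irreducible over F_17, F_17[x]/(f) is a field and a(x) ≠ 0 has an inverse. Apply the extended Euclidean algorithm to f(x) and a(x) in F_17[x]: f(x) = (3x + 5)·a(x) + (4x^2 + 14x + 6);  a(x) = (10x + 8)·(4x^2 + 14x + 6) + (4x + 11);  (4x^2 + 14x + 6) = (x + 5)·(4x + 11) + (2). The last nonzero remainder is the constant 2 = gcd(f, a) in F_17. Back-substituting through the division chain expresses 2 = s(x)·a(x) + t(x)·f(x) with s(x) ≡ 4x^3 + 14x^2 + 11x + 11 (mod f), so (4x^3 + 14x^2 + 11x + 11)·a(x) ≡ 2 (mod f). Multiplying by 2^(-1) ≡ 9 in F_17 gives a(x)^(-1) ≡ 9·(4x^3 + 14x^2 + 11x + 11) ≡ 2x^3 + 7x^2 + 14x + 14 (mod f). Check: (6x^3 + 2x^2 + 6x + 8)·(2x^3 + 7x^2 + 14x + 14) = 12x^6 + 12x^5 + 8x^4 + 15x^2 + 9x + 10 ≡ 1 (mod x^4 + 2x^3 + 15x^2 + 12).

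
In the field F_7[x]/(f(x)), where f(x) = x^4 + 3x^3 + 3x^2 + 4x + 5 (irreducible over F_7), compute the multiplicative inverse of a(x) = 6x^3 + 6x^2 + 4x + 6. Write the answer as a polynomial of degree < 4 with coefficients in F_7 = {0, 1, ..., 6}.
a(x)^(-1) ≡ 2x^2 + 3x + 1 (mod f(x))

Since f is irreducible over F_7, F_7[x]/(f) is a field and a(x) ≠ 0 has an inverse. Apply the extended Euclidean algorithm to f(x) and a(x) in F_7[x]: f(x) = (6x + 5)·a(x) + (5x^2 + 4x + 3);  a(x) = (4x + 5)·(5x^2 + 4x + 3) + (5). The last nonzero remainder is the constant 5 = gcd(f, a) in F_7. Back-substituting through the division chain expresses 5 = s(x)·a(x) + t(x)·f(x) with s(x) ≡ 3x^2 + x + 5 (mod f), so (3x^2 + x + 5)·a(x) ≡ 5 (mod f). Multiplying by 5^(-1) ≡ 3 in F_7 gives a(x)^(-1) ≡ 3·(3x^2 + x + 5) ≡ 2x^2 + 3x + 1 (mod f). Check: (6x^3 + 6x^2 + 4x + 6)·(2x^2 + 3x + 1) = 5x^5 + 2x^4 + 4x^3 + 2x^2 + x + 6 ≡ 1 (mod x^4 + 3x^3 + 3x^2 + 4x + 5).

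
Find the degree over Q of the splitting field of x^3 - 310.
[K : Q] = 6

The roots of x^3 - 310 are ∛310, ω∛310, ω^2∛310 where ω = e^(2πi/3) is a primitive cube root of unity, so K = Q(∛310, ω). Now [Q(∛310):Q] = 3 (since 310 is not a perfect cube, x^3 - 310 is irreducible) and [Q(ω):Q] = 2. Both 2 and 3 divide [K:Q], and [K:Q] ≤ 3·2 = 6, so [K:Q] = 6. (Equivalently: Q(∛310) ⊂ R but ω ∉ R, so [K : Q(∛310)] = 2.)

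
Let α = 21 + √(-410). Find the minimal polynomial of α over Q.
m_α(x) = x^2 - 42x + 851

From α - 21 = √(-410), squaring gives (α - 21)^2 = -410, i.e. α^2 - 42α + 441 = -410, so α^2 - 42α + 851 = 0. The discriminant of x^2 - 42x + 851 is (-42)^2 - 4·(851) = 1764 - 3404 = -1640, and 4·(-410) is not a perfect square in Q since -410 is squarefree and ≠ 1. Hence x^2 - 42x + 851 is irreducible over Q and is the minimal polynomial of α.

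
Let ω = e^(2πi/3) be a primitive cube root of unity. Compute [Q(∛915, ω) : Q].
[Q(∛915, ω) : Q] = 6

[Q(∛915):Q] = 3 (min poly x^3 - 915, irreducible since 915 is not a perfect cube). [Q(ω):Q] = 2 (min poly x^2 + x + 1). Since Q(∛915) ⊂ R and ω ∉ R, we have ω ∉ Q(∛915), so x^2 + x + 1 remains irreducible over Q(∛915) and [Q(∛915, ω) : Q(∛915)] = 2. By the tower law, [Q(∛915, ω) : Q] = 3 · 2 = 6. (In fact Q(∛915, ω) is the splitting field of x^3 - 915 over Q.)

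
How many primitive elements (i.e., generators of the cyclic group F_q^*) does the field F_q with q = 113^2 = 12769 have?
There are φ(12768) = 3456 primitive elements

F_q^* is cyclic of order q - 1 = 12768. A cyclic group of order m has exactly φ(m) generators. Here m = 12768 = 2^5 · 3 · 7 · 19, so the number of primitive elements is φ(12768) = 3456.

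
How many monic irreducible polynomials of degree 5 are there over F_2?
There are 6 monic irreducible polynomials of degree 5 over F_2

Each element of F_{2^5} that lies in no proper subfield is a root of exactly one monic irreducible of degree 5 over F_2, and each such polynomial has 5 distinct roots in F_{2^5}. By Möbius inversion the count is N_2(5) = (1/5) Σ_{d|5} μ(5/d) · 2^d = (1/5)(μ(5)·2^1 + μ(1)·2^5) = 30/5 = 6.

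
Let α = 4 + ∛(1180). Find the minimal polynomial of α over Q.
m_α(x) = x^3 - 12x^2 + 48x - 1244

Set β = α - 4 = ∛(1180), so β^3 = 1180. Then (α - 4)^3 - 1180 = 0, i.e. α is a root of g(x) = (x - 4)^3 - 1180 = x^3 - 12x^2 + 48x - 1244. Since g(x) = h(x - 4) where h(x) = x^3 - 1180, and h is irreducible over Q (because 1180 is not a perfect cube, so h has no rational root, and a monic cubic with no rational root is irreducible), g is also irreducible (irreducibility is preserved under the substitution x → x - 4). Hence m_α(x) = x^3 - 12x^2 + 48x - 1244.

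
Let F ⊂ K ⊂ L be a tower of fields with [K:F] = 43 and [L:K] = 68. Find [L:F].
[L:F] = 2924

The tower law says that for any tower of field extensions F ⊂ K ⊂ L with finite degrees, [L:F] = [L:K] · [K:F]. Here this gives [L:F] = 68 · 43 = 2924.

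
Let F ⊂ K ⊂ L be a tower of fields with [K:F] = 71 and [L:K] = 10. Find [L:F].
[L:F] = 710

The tower law says that for any tower of field extensions F ⊂ K ⊂ L with finite degrees, [L:F] = [L:K] · [K:F]. Here this gives [L:F] = 10 · 71 = 710.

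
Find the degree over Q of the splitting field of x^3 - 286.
[K : Q] = 6

The roots of x^3 - 286 are ∛286, ω∛286, ω^2∛286 where ω = e^(2πi/3) is a primitive cube root of unity, so K = Q(∛286, ω). Now [Q(∛286):Q] = 3 (since 286 is not a perfect cube, x^3 - 286 is irreducible) and [Q(ω):Q] = 2. Both 2 and 3 divide [K:Q], and [K:Q] ≤ 3·2 = 6, so [K:Q] = 6. (Equivalently: Q(∛286) ⊂ R but ω ∉ R, so [K : Q(∛286)] = 2.)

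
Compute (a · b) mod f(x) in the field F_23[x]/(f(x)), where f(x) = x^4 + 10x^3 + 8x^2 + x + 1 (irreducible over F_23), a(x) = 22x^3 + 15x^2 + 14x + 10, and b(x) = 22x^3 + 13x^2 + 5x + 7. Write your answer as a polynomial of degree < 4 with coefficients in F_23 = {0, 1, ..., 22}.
a · b ≡ 8x^3 + 6x^2 + 6x + 5 (mod f(x))

Multiply in F_23[x]: a(x)·b(x) = (22x^3 + 15x^2 + 14x + 10)·(22x^3 + 13x^2 + 5x + 7) = x^6 + 18x^5 + 15x^4 + 10x^3 + 6x^2 + 10x + 1. This has degree ≥ 4, so divide by f(x) over F_23: x^6 + 18x^5 + 15x^4 + 10x^3 + 6x^2 + 10x + 1 = (x^2 + 8x + 19)·(x^4 + 10x^3 + 8x^2 + x + 1) + (8x^3 + 6x^2 + 6x + 5). Hence a·b ≡ 8x^3 + 6x^2 + 6x + 5 (mod f). (F_23[x]/(f) is a field with 23^4 = 279841 elements since f is irreducible of degree 4.)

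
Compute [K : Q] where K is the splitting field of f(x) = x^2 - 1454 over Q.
[K : Q] = 2

f(x) = x^2 - 1454 factors as (x - √1454)(x + √1454). The splitting field is K = Q(√1454). Since 1454 is squarefree and > 1, it is not a perfect square, so x^2 - 1454 is irreducible over Q and [Q(√1454) : Q] = 2. Hence [K : Q] = 2.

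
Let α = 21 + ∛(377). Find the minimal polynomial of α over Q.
m_α(x) = x^3 - 63x^2 + 1323x - 9638

Set β = α - 21 = ∛(377), so β^3 = 377. Then (α - 21)^3 - 377 = 0, i.e. α is a root of g(x) = (x - 21)^3 - 377 = x^3 - 63x^2 + 1323x - 9638. Since g(x) = h(x - 21) where h(x) = x^3 - 377, and h is irreducible over Q (because 377 is not a perfect cube, so h has no rational root, and a monic cubic with no rational root is irreducible), g is also irreducible (irreducibility is preserved under the substitution x → x - 21). Hence m_α(x) = x^3 - 63x^2 + 1323x - 9638.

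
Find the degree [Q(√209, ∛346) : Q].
[Q(√209, ∛346) : Q] = 6

Let L = Q(√209, ∛346). Since Q(√209) ⊂ L and [Q(√209):Q] = 2, the tower law gives 2 | [L:Q]. Likewise Q(∛346) ⊂ L with [Q(∛346):Q] = 3 (because 346 is not a perfect cube), so 3 | [L:Q]. As gcd(2,3) = 1, [L:Q] is divisible by 6. Conversely L is generated over Q by √209 and ∛346, so [L:Q] ≤ 2·3 = 6. Therefore [Q(√209, ∛346) : Q] = 6.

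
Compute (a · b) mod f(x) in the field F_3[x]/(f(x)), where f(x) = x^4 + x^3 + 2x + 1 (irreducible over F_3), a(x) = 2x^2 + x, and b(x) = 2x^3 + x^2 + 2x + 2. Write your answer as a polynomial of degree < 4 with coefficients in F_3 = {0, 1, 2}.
a · b ≡ 2x^3 + x^2 + x (mod f(x))

Multiply in F_3[x]: a(x)·b(x) = (2x^2 + x)·(2x^3 + x^2 + 2x + 2) = x^5 + x^4 + 2x^3 + 2x. This has degree ≥ 4, so divide by f(x) over F_3: x^5 + x^4 + 2x^3 + 2x = (x)·(x^4 + x^3 + 2x + 1) + (2x^3 + x^2 + x). Hence a·b ≡ 2x^3 + x^2 + x (mod f). (F_3[x]/(f) is a field with 3^4 = 81 elements since f is irreducible of degree 4.)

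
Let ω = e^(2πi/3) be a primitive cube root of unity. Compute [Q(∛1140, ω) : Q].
[Q(∛1140, ω) : Q] = 6

[Q(∛1140):Q] = 3 (min poly x^3 - 1140, irreducible since 1140 is not a perfect cube). [Q(ω):Q] = 2 (min poly x^2 + x + 1). Since Q(∛1140) ⊂ R and ω ∉ R, we have ω ∉ Q(∛1140), so x^2 + x + 1 remains irreducible over Q(∛1140) and [Q(∛1140, ω) : Q(∛1140)] = 2. By the tower law, [Q(∛1140, ω) : Q] = 3 · 2 = 6. (In fact Q(∛1140, ω) is the splitting field of x^3 - 1140 over Q.)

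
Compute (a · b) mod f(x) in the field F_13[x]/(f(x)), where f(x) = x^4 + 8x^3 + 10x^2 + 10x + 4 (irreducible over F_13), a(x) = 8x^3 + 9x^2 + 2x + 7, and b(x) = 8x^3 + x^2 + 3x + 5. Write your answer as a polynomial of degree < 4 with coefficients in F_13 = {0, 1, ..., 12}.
a · b ≡ 8x^3 + 3x^2 + 6x + 2 (mod f(x))

Multiply in F_13[x]: a(x)·b(x) = (8x^3 + 9x^2 + 2x + 7)·(8x^3 + x^2 + 3x + 5) = 12x^6 + 2x^5 + 10x^4 + 8x^3 + 6x^2 + 5x + 9. This has degree ≥ 4, so divide by f(x) over F_13: 12x^6 + 2x^5 + 10x^4 + 8x^3 + 6x^2 + 5x + 9 = (12x^2 + 10x + 5)·(x^4 + 8x^3 + 10x^2 + 10x + 4) + (8x^3 + 3x^2 + 6x + 2). Hence a·b ≡ 8x^3 + 3x^2 + 6x + 2 (mod f). (F_13[x]/(f) is a field with 13^4 = 28561 elements since f is irreducible of degree 4.)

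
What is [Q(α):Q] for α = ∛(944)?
[Q(α):Q] = 3

The minimal polynomial of α is x^3 - 944, irreducible over Q since 944 is not a perfect cube (so x^3 - 944 has no rational root). Hence [Q(α):Q] = deg(m_α) = 3.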